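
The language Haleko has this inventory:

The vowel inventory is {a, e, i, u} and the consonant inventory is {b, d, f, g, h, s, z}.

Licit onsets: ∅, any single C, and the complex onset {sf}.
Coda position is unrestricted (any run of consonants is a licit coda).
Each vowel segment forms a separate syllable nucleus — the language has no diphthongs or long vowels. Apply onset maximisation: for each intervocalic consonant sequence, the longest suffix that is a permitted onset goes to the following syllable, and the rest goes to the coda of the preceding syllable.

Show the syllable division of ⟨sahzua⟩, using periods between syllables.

sah.zu.a

Nuclei (vowels): a, u, a → 3 syllables.
/a…u/ gap (V1→V2): /hz/ splits as /h/ + /z/ (/z/ is the longest suffix that is a licit onset).
/u…a/ gap (V2→V3): hiatus — the boundary sits between the two vowels.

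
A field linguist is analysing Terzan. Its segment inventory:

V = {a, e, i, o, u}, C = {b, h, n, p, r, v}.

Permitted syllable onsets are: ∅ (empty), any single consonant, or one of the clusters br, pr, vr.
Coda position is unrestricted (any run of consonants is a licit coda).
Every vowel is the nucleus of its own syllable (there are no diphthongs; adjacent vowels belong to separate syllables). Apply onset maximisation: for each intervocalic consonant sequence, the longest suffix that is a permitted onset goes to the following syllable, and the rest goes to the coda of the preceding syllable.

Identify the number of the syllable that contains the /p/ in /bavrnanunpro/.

Vowels present: a, a, u, o; each is a nucleus, giving 4 syllables.
/a…a/ gap (V1→V2): /vrn/ splits as /vr/ + /n/ (/n/ is the longest suffix that is a licit onset).
/a…u/ gap (V2→V3): just /n/ — single C goes to the following onset.
/u…o/ gap (V3→V4): cluster /npr/ — the longest permitted-onset suffix is /pr/; onset = /pr/, preceding coda = /n/.
Result: bavr.na.nun.pro.
The /p/ is in the onset of syllable 4 (/pro/).

4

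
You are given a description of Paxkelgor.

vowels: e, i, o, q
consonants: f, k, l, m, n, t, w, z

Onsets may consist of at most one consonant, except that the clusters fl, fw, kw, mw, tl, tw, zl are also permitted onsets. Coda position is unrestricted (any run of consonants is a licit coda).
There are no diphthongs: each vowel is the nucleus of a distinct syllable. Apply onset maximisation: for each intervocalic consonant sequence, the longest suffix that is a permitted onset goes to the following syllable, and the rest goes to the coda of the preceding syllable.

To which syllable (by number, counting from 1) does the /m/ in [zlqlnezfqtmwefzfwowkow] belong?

4

Vowels present: q, e, q, e, o, o; each is a nucleus, giving 6 syllables.
/q…e/ gap (V1→V2): /ln/; trying suffixes from longest down, /n/ is the first permitted one, so coda /l/ | onset /n/.
/e…q/ gap (V2→V3): /zf/ — longest licit onset from the right is /f/, leaving /z/ as coda.
/q…e/ gap (V3→V4): /tmw/ splits as /t/ + /mw/ (/mw/ is the longest suffix that is a licit onset).
/e…o/ gap (V4→V5): /fzfw/; trying suffixes from longest down, /fw/ is the first permitted one, so coda /fz/ | onset /fw/.
/o…o/ gap (V5→V6): /wk/ splits as /w/ + /k/ (/k/ is the longest suffix that is a licit onset).
Putting it together: zlql.nez.fqt.mwefz.fwow.kow.
The /m/ is in the onset of syllable 4 (/mwefz/).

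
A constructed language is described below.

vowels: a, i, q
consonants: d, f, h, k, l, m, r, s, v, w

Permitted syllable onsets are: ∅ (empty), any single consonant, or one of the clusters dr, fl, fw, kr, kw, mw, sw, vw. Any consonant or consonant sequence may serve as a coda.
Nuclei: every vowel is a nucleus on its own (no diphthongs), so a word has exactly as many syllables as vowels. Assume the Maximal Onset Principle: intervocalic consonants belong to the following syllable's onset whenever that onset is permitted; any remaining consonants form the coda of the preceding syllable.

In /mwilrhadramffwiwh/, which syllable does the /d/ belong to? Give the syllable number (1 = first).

3

Nuclei (vowels): i, a, a, i → 4 syllables.
Between /i/ (V1) and /a/ (V2): /lrh/; trying suffixes from longest down, /h/ is the first permitted one, so coda /lr/ | onset /h/.
Between /a/ (V2) and /a/ (V3): cluster /dr/ — /dr/ is itself a permitted onset, so the whole cluster goes right; preceding coda = ∅.
Between /a/ (V3) and /i/ (V4): /mffw/ — longest licit onset from the right is /fw/, leaving /mf/ as coda.
Result: mwilr.ha.dramf.fwiwh.
The /d/ is in the onset of syllable 3 (/dramf/).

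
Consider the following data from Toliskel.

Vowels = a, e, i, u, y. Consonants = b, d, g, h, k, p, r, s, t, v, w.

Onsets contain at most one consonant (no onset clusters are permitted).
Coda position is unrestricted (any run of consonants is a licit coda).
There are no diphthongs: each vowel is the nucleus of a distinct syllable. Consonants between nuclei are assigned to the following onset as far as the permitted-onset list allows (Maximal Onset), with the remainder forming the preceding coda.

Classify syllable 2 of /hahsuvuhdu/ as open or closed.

open

Nuclei (vowels): a, u, u, u → 4 syllables.
V1 /a/ – V2 /u/: /hs/ splits as /h/ + /s/ (/s/ is the longest suffix that is a licit onset).
V2 /u/ – V3 /u/: just /v/ — single C goes to the following onset.
V3 /u/ – V4 /u/: /hd/ splits as /h/ + /d/ (/d/ is the longest suffix that is a licit onset).
So the parse is hah.su.vuh.du.
Syllable 2 is /su/; it ends in its nucleus with no coda, so it is open.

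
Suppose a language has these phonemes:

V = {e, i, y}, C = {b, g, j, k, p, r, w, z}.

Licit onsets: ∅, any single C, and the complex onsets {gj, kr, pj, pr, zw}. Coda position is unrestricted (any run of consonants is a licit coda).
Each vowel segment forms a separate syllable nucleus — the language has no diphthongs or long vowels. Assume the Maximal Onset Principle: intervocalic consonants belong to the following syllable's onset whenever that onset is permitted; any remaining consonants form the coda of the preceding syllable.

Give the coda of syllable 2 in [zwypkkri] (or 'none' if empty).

Vowels present: y, i; each is a nucleus, giving 2 syllables.
σ1/σ2 boundary: /pkkr/ — longest licit onset from the right is /kr/, leaving /pk/ as coda.
Result: zwypk.kri.
Syllable 2 is /kri/: onset /kr/, nucleus /i/, coda ∅.

none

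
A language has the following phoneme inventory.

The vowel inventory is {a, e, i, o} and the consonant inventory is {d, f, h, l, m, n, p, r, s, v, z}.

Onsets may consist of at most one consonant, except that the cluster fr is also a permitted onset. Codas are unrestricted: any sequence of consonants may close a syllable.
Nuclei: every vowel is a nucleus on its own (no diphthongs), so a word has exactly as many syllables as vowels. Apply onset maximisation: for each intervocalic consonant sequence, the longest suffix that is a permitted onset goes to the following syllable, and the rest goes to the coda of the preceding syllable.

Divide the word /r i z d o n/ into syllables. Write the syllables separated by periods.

riz.don

The vowels are i, o — 2 nuclei, so 2 syllables.
Between /i/ (V1) and /o/ (V2): cluster /zd/ — the longest permitted-onset suffix is /d/; onset = /d/, preceding coda = /z/.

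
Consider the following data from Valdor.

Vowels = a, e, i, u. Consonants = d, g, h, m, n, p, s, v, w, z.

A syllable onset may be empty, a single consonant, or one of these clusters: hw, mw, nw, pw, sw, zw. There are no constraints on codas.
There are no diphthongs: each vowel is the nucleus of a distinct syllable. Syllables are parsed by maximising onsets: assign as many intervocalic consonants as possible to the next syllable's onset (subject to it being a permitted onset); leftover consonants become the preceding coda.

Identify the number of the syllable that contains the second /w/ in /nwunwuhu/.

2

Vowels present: u, u, u; each is a nucleus, giving 3 syllables.
/u…u/ gap (V1→V2): cluster /nw/ — /nw/ is itself a permitted onset, so the whole cluster goes right; preceding coda = ∅.
/u…u/ gap (V2→V3): /h/ is a single consonant, so it becomes the next onset.
Syllabification: nwu.nwu.hu.
The second /w/ is in the onset of syllable 2 (/nwu/).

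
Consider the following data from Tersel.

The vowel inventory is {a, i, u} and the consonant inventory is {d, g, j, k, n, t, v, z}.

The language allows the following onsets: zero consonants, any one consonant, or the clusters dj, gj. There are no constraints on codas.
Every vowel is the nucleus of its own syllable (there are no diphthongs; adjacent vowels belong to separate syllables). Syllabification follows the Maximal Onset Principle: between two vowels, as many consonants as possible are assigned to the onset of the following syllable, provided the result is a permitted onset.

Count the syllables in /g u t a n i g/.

3

The vowels are u, a, i — 3 nuclei, so 3 syllables.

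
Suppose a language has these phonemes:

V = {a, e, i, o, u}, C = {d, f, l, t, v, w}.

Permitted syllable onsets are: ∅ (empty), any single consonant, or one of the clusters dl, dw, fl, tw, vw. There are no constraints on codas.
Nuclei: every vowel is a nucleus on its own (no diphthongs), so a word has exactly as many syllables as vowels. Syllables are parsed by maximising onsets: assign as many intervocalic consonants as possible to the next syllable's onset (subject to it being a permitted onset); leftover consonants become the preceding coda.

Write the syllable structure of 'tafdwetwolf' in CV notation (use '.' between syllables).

Nuclei (vowels): a, e, o → 3 syllables.
σ1/σ2 boundary: /fdw/ — longest licit onset from the right is /dw/, leaving /f/ as coda.
σ2/σ3 boundary: /tw/ is a licit onset in full, so it all attaches to the next syllable.
Putting it together: taf.dwe.twolf.
Mapping each syllable to C/V: /taf/ → CVC, /dwe/ → CCV, /twolf/ → CCVCC.

CVC.CCV.CCVCC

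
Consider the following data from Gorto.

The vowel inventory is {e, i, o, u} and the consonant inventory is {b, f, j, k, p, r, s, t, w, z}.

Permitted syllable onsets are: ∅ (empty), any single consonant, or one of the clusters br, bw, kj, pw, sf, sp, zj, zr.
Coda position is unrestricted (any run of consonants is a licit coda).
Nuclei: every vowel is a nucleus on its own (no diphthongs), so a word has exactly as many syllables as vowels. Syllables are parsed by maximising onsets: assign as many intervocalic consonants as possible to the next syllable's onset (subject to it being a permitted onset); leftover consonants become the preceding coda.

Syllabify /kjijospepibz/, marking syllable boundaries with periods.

Vowels present: i, o, e, i; each is a nucleus, giving 4 syllables.
V1 /i/ – V2 /o/: /j/ → onset of the next syllable (single consonants are always licit onsets).
V2 /o/ – V3 /e/: cluster /sp/ — /sp/ is itself a permitted onset, so the whole cluster goes right; preceding coda = ∅.
V3 /e/ – V4 /i/: /p/ → onset of the next syllable (single consonants are always licit onsets).

kji.jo.spe.pibz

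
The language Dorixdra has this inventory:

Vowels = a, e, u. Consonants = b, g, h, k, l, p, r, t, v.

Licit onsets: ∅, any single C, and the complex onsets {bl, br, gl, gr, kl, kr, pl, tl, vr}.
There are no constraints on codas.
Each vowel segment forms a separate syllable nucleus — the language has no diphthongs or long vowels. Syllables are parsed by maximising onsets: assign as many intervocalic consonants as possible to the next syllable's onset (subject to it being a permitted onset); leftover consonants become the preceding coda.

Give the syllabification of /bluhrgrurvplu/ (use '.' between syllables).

Nuclei (vowels): u, u, u → 3 syllables.
/u…u/ gap (V1→V2): /hrgr/ splits as /hr/ + /gr/ (/gr/ is the longest suffix that is a licit onset).
/u…u/ gap (V2→V3): /rvpl/ — longest licit onset from the right is /pl/, leaving /rv/ as coda.

bluhr.grurv.plu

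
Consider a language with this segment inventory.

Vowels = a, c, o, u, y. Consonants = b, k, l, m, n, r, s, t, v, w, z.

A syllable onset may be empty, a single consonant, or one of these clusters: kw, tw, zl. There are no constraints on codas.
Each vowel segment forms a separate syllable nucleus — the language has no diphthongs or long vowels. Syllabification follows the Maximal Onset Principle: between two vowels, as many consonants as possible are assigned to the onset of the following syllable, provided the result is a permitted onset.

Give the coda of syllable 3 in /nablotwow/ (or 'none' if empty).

Vowels present: a, o, o; each is a nucleus, giving 3 syllables.
/a…o/ gap (V1→V2): /bl/; trying suffixes from longest down, /l/ is the first permitted one, so coda /b/ | onset /l/.
/o…o/ gap (V2→V3): /tw/ — entire cluster is a permitted onset → onset /tw/, coda ∅.
Result: nab.lo.twow.
Syllable 3 is /twow/: onset /tw/, nucleus /o/, coda /w/.

w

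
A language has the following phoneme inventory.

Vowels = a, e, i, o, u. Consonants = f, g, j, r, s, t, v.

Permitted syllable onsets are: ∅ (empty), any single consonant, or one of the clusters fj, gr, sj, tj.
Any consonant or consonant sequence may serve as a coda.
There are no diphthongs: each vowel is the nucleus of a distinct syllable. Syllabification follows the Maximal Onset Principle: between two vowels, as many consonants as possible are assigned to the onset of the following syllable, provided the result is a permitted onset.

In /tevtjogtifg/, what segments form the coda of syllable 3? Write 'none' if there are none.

Vowels present: e, o, i; each is a nucleus, giving 3 syllables.
σ1/σ2 boundary: cluster /vtj/ — the longest permitted-onset suffix is /tj/; onset = /tj/, preceding coda = /v/.
σ2/σ3 boundary: /gt/ — longest licit onset from the right is /t/, leaving /g/ as coda.
Result: tev.tjog.tifg.
Syllable 3 is /tifg/: onset /t/, nucleus /i/, coda /fg/.

fg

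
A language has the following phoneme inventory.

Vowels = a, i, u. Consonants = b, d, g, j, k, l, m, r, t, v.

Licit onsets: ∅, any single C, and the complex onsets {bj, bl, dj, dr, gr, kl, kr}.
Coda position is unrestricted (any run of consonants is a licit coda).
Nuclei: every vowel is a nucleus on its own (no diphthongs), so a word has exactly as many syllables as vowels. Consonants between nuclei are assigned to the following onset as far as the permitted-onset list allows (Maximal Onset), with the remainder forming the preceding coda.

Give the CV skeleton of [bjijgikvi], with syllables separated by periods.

The vowels are i, i, i — 3 nuclei, so 3 syllables.
V1 /i/ – V2 /i/: /jg/ splits as /j/ + /g/ (/g/ is the longest suffix that is a licit onset).
V2 /i/ – V3 /i/: /kv/; trying suffixes from longest down, /v/ is the first permitted one, so coda /k/ | onset /v/.
Syllabification: bjij.gik.vi.
Mapping each syllable to C/V: /bjij/ → CCVC, /gik/ → CVC, /vi/ → CV.

CCVC.CVC.CV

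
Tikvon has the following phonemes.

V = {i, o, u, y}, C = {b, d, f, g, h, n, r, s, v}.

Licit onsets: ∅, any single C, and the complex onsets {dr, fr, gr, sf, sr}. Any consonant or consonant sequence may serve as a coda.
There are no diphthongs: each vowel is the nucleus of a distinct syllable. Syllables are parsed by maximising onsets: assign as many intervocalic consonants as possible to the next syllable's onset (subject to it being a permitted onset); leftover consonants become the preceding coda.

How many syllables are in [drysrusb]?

The vowels are y, u — 2 nuclei, so 2 syllables.

2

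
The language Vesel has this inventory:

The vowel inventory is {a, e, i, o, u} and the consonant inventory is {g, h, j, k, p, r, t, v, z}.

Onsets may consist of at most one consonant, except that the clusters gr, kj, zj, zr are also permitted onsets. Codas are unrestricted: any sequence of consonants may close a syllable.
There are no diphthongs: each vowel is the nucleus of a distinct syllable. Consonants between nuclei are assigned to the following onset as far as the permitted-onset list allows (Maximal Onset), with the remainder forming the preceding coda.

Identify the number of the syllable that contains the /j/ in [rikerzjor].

Vowels present: i, e, o; each is a nucleus, giving 3 syllables.
V1 /i/ – V2 /e/: /k/ is a single consonant, so it becomes the next onset.
V2 /e/ – V3 /o/: cluster /rzj/ — the longest permitted-onset suffix is /zj/; onset = /zj/, preceding coda = /r/.
Syllabification: ri.ker.zjor.
The /j/ is in the onset of syllable 3 (/zjor/).

3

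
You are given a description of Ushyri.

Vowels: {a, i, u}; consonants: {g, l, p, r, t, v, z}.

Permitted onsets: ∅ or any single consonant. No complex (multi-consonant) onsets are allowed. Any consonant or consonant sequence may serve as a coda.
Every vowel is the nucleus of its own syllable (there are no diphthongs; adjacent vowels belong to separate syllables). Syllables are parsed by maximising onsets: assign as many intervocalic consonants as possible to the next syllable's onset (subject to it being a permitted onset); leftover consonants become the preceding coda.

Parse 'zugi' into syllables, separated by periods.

Nuclei (vowels): u, i → 2 syllables.
Between /u/ (V1) and /i/ (V2): just /g/ — single C goes to the following onset.

zu.gi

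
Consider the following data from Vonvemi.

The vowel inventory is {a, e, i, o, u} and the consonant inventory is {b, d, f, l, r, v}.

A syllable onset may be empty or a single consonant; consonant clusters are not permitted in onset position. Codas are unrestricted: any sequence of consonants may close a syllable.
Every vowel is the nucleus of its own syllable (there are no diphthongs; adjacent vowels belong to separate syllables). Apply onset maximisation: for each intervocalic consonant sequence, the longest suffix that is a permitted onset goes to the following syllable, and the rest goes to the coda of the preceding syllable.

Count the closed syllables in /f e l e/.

0

Vowels present: e, e; each is a nucleus, giving 2 syllables.
σ1/σ2 boundary: /l/ is a single consonant, so it becomes the next onset.
Putting it together: fe.le.
Classifying each syllable: /fe/ (open), /le/ (open).
Closed syllables: 0.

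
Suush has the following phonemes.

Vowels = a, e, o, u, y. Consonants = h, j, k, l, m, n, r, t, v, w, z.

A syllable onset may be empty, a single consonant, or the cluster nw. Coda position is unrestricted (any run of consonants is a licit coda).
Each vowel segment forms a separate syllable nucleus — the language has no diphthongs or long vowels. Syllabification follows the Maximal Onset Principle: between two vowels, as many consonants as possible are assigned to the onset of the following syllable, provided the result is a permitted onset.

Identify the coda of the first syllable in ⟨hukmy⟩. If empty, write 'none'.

The vowels are u, y — 2 nuclei, so 2 syllables.
/u…y/ gap (V1→V2): /km/ splits as /k/ + /m/ (/m/ is the longest suffix that is a licit onset).
Syllabification: huk.my.
Syllable 1 is /huk/: onset /h/, nucleus /u/, coda /k/.

k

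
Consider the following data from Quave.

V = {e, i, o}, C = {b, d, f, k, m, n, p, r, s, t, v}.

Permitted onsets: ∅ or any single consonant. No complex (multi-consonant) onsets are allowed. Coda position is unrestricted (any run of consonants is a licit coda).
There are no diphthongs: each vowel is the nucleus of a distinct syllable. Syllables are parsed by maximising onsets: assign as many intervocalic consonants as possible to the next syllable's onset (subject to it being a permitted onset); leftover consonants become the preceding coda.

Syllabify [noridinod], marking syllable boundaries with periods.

Nuclei (vowels): o, i, i, o → 4 syllables.
V1 /o/ – V2 /i/: /r/ → onset of the next syllable (single consonants are always licit onsets).
V2 /i/ – V3 /i/: just /d/ — single C goes to the following onset.
V3 /i/ – V4 /o/: just /n/ — single C goes to the following onset.

no.ri.di.nod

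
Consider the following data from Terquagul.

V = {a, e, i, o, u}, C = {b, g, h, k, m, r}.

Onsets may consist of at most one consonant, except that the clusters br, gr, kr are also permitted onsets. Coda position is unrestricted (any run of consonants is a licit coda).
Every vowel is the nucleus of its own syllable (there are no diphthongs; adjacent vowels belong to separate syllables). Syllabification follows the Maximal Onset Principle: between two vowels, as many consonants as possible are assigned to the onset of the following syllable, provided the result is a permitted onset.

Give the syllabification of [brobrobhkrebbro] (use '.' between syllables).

Vowels present: o, o, e, o; each is a nucleus, giving 4 syllables.
Between /o/ (V1) and /o/ (V2): cluster /br/ — /br/ is itself a permitted onset, so the whole cluster goes right; preceding coda = ∅.
Between /o/ (V2) and /e/ (V3): /bhkr/ splits as /bh/ + /kr/ (/kr/ is the longest suffix that is a licit onset).
Between /e/ (V3) and /o/ (V4): /bbr/ splits as /b/ + /br/ (/br/ is the longest suffix that is a licit onset).

bro.brobh.kreb.bro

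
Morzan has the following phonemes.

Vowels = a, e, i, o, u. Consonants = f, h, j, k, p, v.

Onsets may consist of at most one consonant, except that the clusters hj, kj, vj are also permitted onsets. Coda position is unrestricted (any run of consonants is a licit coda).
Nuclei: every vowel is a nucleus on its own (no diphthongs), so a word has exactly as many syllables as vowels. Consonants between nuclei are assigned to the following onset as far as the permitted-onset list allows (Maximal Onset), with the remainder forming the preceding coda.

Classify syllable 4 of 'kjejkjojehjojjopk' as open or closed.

closed

Nuclei (vowels): e, o, e, o, o → 5 syllables.
Between /e/ (V1) and /o/ (V2): /jkj/; trying suffixes from longest down, /kj/ is the first permitted one, so coda /j/ | onset /kj/.
Between /o/ (V2) and /e/ (V3): just /j/ — single C goes to the following onset.
Between /e/ (V3) and /o/ (V4): cluster /hj/ — /hj/ is itself a permitted onset, so the whole cluster goes right; preceding coda = ∅.
Between /o/ (V4) and /o/ (V5): cluster /jj/ — the longest permitted-onset suffix is /j/; onset = /j/, preceding coda = /j/.
So the parse is kjej.kjo.je.hjoj.jopk.
Syllable 4 is /hjoj/ with coda /j/, so it is closed.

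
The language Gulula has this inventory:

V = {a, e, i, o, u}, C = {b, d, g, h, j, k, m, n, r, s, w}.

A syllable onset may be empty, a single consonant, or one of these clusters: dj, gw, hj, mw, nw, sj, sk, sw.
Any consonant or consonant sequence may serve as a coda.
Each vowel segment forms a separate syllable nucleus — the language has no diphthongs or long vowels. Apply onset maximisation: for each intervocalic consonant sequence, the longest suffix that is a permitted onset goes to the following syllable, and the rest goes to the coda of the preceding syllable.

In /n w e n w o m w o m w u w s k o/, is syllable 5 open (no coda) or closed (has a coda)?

open

The vowels are e, o, o, u, o — 5 nuclei, so 5 syllables.
V1 /e/ – V2 /o/: cluster /nw/ — /nw/ is itself a permitted onset, so the whole cluster goes right; preceding coda = ∅.
V2 /o/ – V3 /o/: cluster /mw/ — /mw/ is itself a permitted onset, so the whole cluster goes right; preceding coda = ∅.
V3 /o/ – V4 /u/: cluster /mw/ — /mw/ is itself a permitted onset, so the whole cluster goes right; preceding coda = ∅.
V4 /u/ – V5 /o/: /wsk/ splits as /w/ + /sk/ (/sk/ is the longest suffix that is a licit onset).
Result: nwe.nwo.mwo.mwuw.sko.
Syllable 5 is /sko/; it ends in its nucleus with no coda, so it is open.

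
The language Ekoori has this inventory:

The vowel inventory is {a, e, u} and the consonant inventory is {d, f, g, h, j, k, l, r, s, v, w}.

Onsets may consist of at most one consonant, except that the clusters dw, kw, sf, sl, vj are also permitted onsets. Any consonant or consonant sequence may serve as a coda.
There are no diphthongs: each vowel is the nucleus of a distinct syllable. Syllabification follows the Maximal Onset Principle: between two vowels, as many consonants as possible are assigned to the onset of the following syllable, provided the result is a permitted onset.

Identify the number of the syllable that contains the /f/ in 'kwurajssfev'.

3

Nuclei (vowels): u, a, e → 3 syllables.
σ1/σ2 boundary: /r/ is a single consonant, so it becomes the next onset.
σ2/σ3 boundary: /jssf/ splits as /js/ + /sf/ (/sf/ is the longest suffix that is a licit onset).
Syllabification: kwu.rajs.sfev.
The /f/ is in the onset of syllable 3 (/sfev/).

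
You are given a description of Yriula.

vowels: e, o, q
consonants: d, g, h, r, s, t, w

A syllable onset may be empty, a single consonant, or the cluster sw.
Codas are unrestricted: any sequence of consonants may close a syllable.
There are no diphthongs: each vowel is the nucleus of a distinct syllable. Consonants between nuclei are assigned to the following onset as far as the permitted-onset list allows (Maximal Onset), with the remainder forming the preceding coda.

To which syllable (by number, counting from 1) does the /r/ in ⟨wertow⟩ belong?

1

Nuclei (vowels): e, o → 2 syllables.
σ1/σ2 boundary: /rt/ splits as /r/ + /t/ (/t/ is the longest suffix that is a licit onset).
Result: wer.tow.
The /r/ is in the coda of syllable 1 (/wer/).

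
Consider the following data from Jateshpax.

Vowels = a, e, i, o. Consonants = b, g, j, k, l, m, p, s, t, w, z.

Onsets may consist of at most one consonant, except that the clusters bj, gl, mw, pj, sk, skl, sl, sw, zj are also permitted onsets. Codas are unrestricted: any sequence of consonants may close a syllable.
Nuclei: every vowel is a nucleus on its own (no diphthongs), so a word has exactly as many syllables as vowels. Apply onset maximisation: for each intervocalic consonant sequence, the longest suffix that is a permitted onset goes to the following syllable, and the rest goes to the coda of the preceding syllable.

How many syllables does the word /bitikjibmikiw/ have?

5

Vowels present: i, i, i, i, i; each is a nucleus, giving 5 syllables.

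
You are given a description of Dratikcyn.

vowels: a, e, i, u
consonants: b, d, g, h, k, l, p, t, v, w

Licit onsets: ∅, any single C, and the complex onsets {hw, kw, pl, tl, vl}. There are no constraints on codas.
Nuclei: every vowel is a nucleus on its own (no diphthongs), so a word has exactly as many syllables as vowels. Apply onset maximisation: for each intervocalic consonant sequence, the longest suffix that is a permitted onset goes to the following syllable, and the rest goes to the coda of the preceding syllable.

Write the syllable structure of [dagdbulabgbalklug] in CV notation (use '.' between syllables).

CVCC.CV.CVCC.CVCC.CVC

The vowels are a, u, a, a, u — 5 nuclei, so 5 syllables.
V1 /a/ – V2 /u/: cluster /gdb/ — the longest permitted-onset suffix is /b/; onset = /b/, preceding coda = /gd/.
V2 /u/ – V3 /a/: just /l/ — single C goes to the following onset.
V3 /a/ – V4 /a/: cluster /bgb/ — the longest permitted-onset suffix is /b/; onset = /b/, preceding coda = /bg/.
V4 /a/ – V5 /u/: /lkl/ — longest licit onset from the right is /l/, leaving /lk/ as coda.
Syllabification: dagd.bu.labg.balk.lug.
Mapping each syllable to C/V: /dagd/ → CVCC, /bu/ → CV, /labg/ → CVCC, /balk/ → CVCC, /lug/ → CVC.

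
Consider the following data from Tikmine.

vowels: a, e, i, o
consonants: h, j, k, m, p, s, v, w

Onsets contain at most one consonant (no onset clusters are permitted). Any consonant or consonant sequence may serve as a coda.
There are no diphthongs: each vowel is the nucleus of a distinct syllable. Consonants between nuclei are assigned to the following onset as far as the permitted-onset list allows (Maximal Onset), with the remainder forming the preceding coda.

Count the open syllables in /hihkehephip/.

1

Nuclei (vowels): i, e, e, i → 4 syllables.
/i…e/ gap (V1→V2): /hk/ splits as /h/ + /k/ (/k/ is the longest suffix that is a licit onset).
/e…e/ gap (V2→V3): just /h/ — single C goes to the following onset.
/e…i/ gap (V3→V4): /ph/ splits as /p/ + /h/ (/h/ is the longest suffix that is a licit onset).
Result: hih.ke.hep.hip.
Classifying each syllable: /hih/ (closed), /ke/ (open), /hep/ (closed), /hip/ (closed).
Open syllables: 1.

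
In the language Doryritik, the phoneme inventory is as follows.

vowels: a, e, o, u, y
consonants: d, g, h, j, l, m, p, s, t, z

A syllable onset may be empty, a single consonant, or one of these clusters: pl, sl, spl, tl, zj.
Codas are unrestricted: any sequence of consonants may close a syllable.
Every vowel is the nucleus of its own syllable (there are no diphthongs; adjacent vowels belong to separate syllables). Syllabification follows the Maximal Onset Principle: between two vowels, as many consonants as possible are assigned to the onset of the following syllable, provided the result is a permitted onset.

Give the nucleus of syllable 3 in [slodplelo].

o

Nuclei (vowels): o, e, o → 3 syllables.
The third nucleus (vowel 3 from the left) is /o/.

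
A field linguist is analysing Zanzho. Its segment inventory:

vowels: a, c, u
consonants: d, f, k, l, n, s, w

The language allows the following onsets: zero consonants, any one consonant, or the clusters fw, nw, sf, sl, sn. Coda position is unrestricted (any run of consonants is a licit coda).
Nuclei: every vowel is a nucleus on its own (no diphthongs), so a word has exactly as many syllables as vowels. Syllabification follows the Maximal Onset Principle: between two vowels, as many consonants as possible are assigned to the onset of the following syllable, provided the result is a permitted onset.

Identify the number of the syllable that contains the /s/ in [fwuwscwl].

Vowels present: u, c; each is a nucleus, giving 2 syllables.
/u…c/ gap (V1→V2): cluster /ws/ — the longest permitted-onset suffix is /s/; onset = /s/, preceding coda = /w/.
Syllabification: fwuw.scwl.
The /s/ is in the onset of syllable 2 (/scwl/).

2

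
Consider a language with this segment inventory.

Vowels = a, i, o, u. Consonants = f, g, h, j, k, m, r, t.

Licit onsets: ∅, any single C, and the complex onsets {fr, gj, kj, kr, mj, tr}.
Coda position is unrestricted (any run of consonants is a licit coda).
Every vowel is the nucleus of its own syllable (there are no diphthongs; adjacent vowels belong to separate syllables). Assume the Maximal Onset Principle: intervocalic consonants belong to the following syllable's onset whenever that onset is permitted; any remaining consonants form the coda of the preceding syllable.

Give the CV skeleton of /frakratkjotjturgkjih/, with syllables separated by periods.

Vowels present: a, a, o, u, i; each is a nucleus, giving 5 syllables.
/a…a/ gap (V1→V2): /kr/ — entire cluster is a permitted onset → onset /kr/, coda ∅.
/a…o/ gap (V2→V3): /tkj/; trying suffixes from longest down, /kj/ is the first permitted one, so coda /t/ | onset /kj/.
/o…u/ gap (V3→V4): /tjt/ — longest licit onset from the right is /t/, leaving /tj/ as coda.
/u…i/ gap (V4→V5): /rgkj/ — longest licit onset from the right is /kj/, leaving /rg/ as coda.
Syllabification: fra.krat.kjotj.turg.kjih.
Mapping each syllable to C/V: /fra/ → CCV, /krat/ → CCVC, /kjotj/ → CCVCC, /turg/ → CVCC, /kjih/ → CCVC.

CCV.CCVC.CCVCC.CVCC.CCVC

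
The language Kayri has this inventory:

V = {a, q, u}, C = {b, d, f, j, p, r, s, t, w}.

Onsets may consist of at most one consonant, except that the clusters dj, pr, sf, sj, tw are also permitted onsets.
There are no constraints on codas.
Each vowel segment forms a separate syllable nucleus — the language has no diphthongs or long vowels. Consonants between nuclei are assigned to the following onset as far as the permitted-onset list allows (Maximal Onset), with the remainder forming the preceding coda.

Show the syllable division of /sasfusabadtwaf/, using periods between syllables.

Vowels present: a, u, a, a, a; each is a nucleus, giving 5 syllables.
σ1/σ2 boundary: /sf/ — entire cluster is a permitted onset → onset /sf/, coda ∅.
σ2/σ3 boundary: just /s/ — single C goes to the following onset.
σ3/σ4 boundary: /b/ is a single consonant, so it becomes the next onset.
σ4/σ5 boundary: /dtw/ — longest licit onset from the right is /tw/, leaving /d/ as coda.

sa.sfu.sa.bad.twaf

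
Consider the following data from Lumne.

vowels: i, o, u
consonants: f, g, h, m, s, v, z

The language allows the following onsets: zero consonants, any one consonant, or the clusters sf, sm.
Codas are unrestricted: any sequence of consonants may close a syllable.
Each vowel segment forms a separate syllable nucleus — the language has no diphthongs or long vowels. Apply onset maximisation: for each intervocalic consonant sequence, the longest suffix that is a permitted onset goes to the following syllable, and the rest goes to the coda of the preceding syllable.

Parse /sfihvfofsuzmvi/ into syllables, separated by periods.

Vowels present: i, o, u, i; each is a nucleus, giving 4 syllables.
σ1/σ2 boundary: /hvf/ splits as /hv/ + /f/ (/f/ is the longest suffix that is a licit onset).
σ2/σ3 boundary: /fs/ splits as /f/ + /s/ (/s/ is the longest suffix that is a licit onset).
σ3/σ4 boundary: /zmv/; trying suffixes from longest down, /v/ is the first permitted one, so coda /zm/ | onset /v/.

sfihv.fof.suzm.vi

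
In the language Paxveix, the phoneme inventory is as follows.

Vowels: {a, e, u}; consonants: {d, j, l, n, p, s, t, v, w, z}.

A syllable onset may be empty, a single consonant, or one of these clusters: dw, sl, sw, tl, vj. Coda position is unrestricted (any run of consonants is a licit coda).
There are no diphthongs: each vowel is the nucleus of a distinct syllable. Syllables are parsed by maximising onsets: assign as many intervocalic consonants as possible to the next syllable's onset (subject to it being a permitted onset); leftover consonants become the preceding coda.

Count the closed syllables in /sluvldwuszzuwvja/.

3

Nuclei (vowels): u, u, u, a → 4 syllables.
V1 /u/ – V2 /u/: cluster /vldw/ — the longest permitted-onset suffix is /dw/; onset = /dw/, preceding coda = /vl/.
V2 /u/ – V3 /u/: /szz/; trying suffixes from longest down, /z/ is the first permitted one, so coda /sz/ | onset /z/.
V3 /u/ – V4 /a/: cluster /wvj/ — the longest permitted-onset suffix is /vj/; onset = /vj/, preceding coda = /w/.
Result: sluvl.dwusz.zuw.vja.
Classifying each syllable: /sluvl/ (closed), /dwusz/ (closed), /zuw/ (closed), /vja/ (open).
Closed syllables: 3.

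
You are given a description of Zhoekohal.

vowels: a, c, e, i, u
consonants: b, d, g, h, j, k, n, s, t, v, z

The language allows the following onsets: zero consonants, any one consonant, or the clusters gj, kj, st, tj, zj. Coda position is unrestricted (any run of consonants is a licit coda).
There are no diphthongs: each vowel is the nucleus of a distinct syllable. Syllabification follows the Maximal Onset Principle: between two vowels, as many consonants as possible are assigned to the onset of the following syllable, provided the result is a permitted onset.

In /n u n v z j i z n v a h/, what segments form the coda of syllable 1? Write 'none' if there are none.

nv

Vowels present: u, i, a; each is a nucleus, giving 3 syllables.
/u…i/ gap (V1→V2): /nvzj/ — longest licit onset from the right is /zj/, leaving /nv/ as coda.
/i…a/ gap (V2→V3): /znv/ — longest licit onset from the right is /v/, leaving /zn/ as coda.
Syllabification: nunv.zjizn.vah.
Syllable 1 is /nunv/: onset /n/, nucleus /u/, coda /nv/.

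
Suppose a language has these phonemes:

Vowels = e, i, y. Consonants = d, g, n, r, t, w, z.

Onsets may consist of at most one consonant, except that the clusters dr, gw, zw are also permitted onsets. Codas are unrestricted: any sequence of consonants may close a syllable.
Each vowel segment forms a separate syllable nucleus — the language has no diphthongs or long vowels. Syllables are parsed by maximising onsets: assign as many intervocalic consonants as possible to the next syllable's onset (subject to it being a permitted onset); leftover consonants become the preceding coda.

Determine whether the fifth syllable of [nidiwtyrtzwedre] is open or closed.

The vowels are i, i, y, e, e — 5 nuclei, so 5 syllables.
V1 /i/ – V2 /i/: just /d/ — single C goes to the following onset.
V2 /i/ – V3 /y/: /wt/ — longest licit onset from the right is /t/, leaving /w/ as coda.
V3 /y/ – V4 /e/: cluster /rtzw/ — the longest permitted-onset suffix is /zw/; onset = /zw/, preceding coda = /rt/.
V4 /e/ – V5 /e/: cluster /dr/ — /dr/ is itself a permitted onset, so the whole cluster goes right; preceding coda = ∅.
Putting it together: ni.diw.tyrt.zwe.dre.
Syllable 5 is /dre/; it ends in its nucleus with no coda, so it is open.

open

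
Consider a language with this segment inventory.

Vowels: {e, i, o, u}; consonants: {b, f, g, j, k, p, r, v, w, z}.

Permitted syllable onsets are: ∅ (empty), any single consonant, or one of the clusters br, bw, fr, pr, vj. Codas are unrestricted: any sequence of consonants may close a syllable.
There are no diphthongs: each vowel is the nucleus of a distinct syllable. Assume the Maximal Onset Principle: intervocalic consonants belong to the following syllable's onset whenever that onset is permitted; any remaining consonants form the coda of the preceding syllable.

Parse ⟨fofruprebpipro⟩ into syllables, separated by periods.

fo.fru.preb.pi.pro

Nuclei (vowels): o, u, e, i, o → 5 syllables.
σ1/σ2 boundary: cluster /fr/ — /fr/ is itself a permitted onset, so the whole cluster goes right; preceding coda = ∅.
σ2/σ3 boundary: /pr/ is a licit onset in full, so it all attaches to the next syllable.
σ3/σ4 boundary: cluster /bp/ — the longest permitted-onset suffix is /p/; onset = /p/, preceding coda = /b/.
σ4/σ5 boundary: /pr/ — entire cluster is a permitted onset → onset /pr/, coda ∅.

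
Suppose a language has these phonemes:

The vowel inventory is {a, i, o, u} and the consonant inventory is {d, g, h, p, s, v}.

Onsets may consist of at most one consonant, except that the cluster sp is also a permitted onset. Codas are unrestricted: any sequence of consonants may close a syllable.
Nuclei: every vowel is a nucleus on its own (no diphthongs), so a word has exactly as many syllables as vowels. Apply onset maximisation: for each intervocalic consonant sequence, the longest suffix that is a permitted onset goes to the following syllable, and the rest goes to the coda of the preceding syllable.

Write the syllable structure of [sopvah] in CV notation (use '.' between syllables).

The vowels are o, a — 2 nuclei, so 2 syllables.
/o…a/ gap (V1→V2): /pv/ — longest licit onset from the right is /v/, leaving /p/ as coda.
So the parse is sop.vah.
Mapping each syllable to C/V: /sop/ → CVC, /vah/ → CVC.

CVC.CVC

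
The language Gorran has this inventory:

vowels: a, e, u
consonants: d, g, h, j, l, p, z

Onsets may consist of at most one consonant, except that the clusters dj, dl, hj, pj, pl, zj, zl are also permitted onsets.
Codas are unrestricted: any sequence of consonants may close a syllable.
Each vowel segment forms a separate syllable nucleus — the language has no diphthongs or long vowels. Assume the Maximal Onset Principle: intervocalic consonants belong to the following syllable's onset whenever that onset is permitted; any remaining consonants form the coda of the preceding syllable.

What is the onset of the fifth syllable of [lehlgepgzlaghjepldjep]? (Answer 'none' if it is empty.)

dj

The vowels are e, e, a, e, e — 5 nuclei, so 5 syllables.
σ1/σ2 boundary: /hlg/ — longest licit onset from the right is /g/, leaving /hl/ as coda.
σ2/σ3 boundary: cluster /pgzl/ — the longest permitted-onset suffix is /zl/; onset = /zl/, preceding coda = /pg/.
σ3/σ4 boundary: /ghj/ splits as /g/ + /hj/ (/hj/ is the longest suffix that is a licit onset).
σ4/σ5 boundary: /pldj/; trying suffixes from longest down, /dj/ is the first permitted one, so coda /pl/ | onset /dj/.
So the parse is lehl.gepg.zlag.hjepl.djep.
Syllable 5 is /djep/: onset /dj/, nucleus /e/, coda /p/.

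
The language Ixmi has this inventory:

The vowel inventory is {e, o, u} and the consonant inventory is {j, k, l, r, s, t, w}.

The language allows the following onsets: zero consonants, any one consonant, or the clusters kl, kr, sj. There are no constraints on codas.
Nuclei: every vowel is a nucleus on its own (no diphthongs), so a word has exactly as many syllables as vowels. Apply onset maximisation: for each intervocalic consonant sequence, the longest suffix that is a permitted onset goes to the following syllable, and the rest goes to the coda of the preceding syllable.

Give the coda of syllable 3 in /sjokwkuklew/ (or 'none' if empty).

w

The vowels are o, u, e — 3 nuclei, so 3 syllables.
Between /o/ (V1) and /u/ (V2): /kwk/ — longest licit onset from the right is /k/, leaving /kw/ as coda.
Between /u/ (V2) and /e/ (V3): /kl/ — entire cluster is a permitted onset → onset /kl/, coda ∅.
So the parse is sjokw.ku.klew.
Syllable 3 is /klew/: onset /kl/, nucleus /e/, coda /w/.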